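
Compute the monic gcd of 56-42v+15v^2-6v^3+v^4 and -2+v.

Apply the Euclidean algorithm:
  v^4-6v^3+15v^2-42v+56 = (v^3-4v^2+7v-28)(v-2) + (0)
The last nonzero remainder v-2 is already monic.

-2+v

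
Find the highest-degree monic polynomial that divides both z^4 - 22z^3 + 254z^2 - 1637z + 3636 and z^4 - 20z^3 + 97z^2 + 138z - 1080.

z^2 - 13z + 36

By polynomial division,
  z^4 - 22z^3 + 254z^2 - 1637z + 3636 = (z^4 - 20z^3 + 97z^2 + 138z - 1080) + (-2z^3 + 157z^2 - 1775z + 4716)
  z^4 - 20z^3 + 97z^2 + 138z - 1080 = (-(1/2)z - 117/4)(-2z^3 + 157z^2 - 1775z + 4716) + ((15207/4)z^2 - (197691/4)z + 136863)
  -2z^3 + 157z^2 - 1775z + 4716 = (-(8/15207)z + 524/15207)((15207/4)z^2 - (197691/4)z + 136863) + (0)
Last nonzero remainder: (15207/4)z^2 - (197691/4)z + 136863. Dividing through by 15207/4 gives the monic gcd z^2 - 13z + 36.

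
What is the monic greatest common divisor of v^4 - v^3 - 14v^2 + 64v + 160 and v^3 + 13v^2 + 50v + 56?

Euclidean algorithm in ℚ[v]:
  v^4 - v^3 - 14v^2 + 64v + 160 = (v - 14)(v^3 + 13v^2 + 50v + 56) + (118v^2 + 708v + 944)
  v^3 + 13v^2 + 50v + 56 = ((1/118)v + 7/118)(118v^2 + 708v + 944) + (0)
Last nonzero remainder: 118v^2 + 708v + 944. Dividing through by 118 gives the monic gcd v^2 + 6v + 8.

v^2 + 6v + 8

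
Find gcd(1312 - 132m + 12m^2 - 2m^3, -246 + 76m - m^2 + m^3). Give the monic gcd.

82 + 2m + m^2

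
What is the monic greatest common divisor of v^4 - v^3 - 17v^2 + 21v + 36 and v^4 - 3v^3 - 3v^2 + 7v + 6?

Apply the Euclidean algorithm:
  v^4 - v^3 - 17v^2 + 21v + 36 = (v^4 - 3v^3 - 3v^2 + 7v + 6) + (2v^3 - 14v^2 + 14v + 30)
  v^4 - 3v^3 - 3v^2 + 7v + 6 = ((1/2)v + 2)(2v^3 - 14v^2 + 14v + 30) + (18v^2 - 36v - 54)
  2v^3 - 14v^2 + 14v + 30 = ((1/9)v - 5/9)(18v^2 - 36v - 54) + (0)
Last nonzero remainder: 18v^2 - 36v - 54. Dividing through by 18 gives the monic gcd v^2 - 2v - 3.

v^2 - 2v - 3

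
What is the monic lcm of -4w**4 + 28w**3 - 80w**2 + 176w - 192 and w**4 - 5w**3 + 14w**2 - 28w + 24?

Apply the Euclidean algorithm:
  -4w**4 + 28w**3 - 80w**2 + 176w - 192 = (-4)(w**4 - 5w**3 + 14w**2 - 28w + 24) + (8w**3 - 24w**2 + 64w - 96)
  w**4 - 5w**3 + 14w**2 - 28w + 24 = ((1/8)w - 1/4)(8w**3 - 24w**2 + 64w - 96) + (0)
Last nonzero remainder: 8w**3 - 24w**2 + 64w - 96. Dividing through by 8 gives the monic gcd w**3 - 3w**2 + 8w - 12.
Then lcm(f, g) = f·g / gcd(f, g); expanding and making the result monic gives the answer.

w**5 - 9w**4 + 34w**3 - 84w**2 + 136w - 96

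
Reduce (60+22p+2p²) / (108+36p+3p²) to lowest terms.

(10+2p)/(18+3p)

By polynomial division,
  2p²+22p+60 = (2/3)(3p²+36p+108) + (-2p-12)
  3p²+36p+108 = (-(3/2)p-9)(-2p-12) + (0)
Last nonzero remainder: -2p-12. Dividing through by -2 gives the monic gcd p+6.
Cancel p+6 from numerator and denominator to get the reduced form.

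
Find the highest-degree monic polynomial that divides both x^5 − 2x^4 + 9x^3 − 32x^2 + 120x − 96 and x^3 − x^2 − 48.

x^2 + 3x + 12

Repeated division with remainder:
  x^5 − 2x^4 + 9x^3 − 32x^2 + 120x − 96 = (x^2 − x + 8)(x^3 − x^2 − 48) + (24x^2 + 72x + 288)
  x^3 − x^2 − 48 = ((1/24)x − 1/6)(24x^2 + 72x + 288) + (0)
Last nonzero remainder: 24x^2 + 72x + 288. Dividing through by 24 gives the monic gcd x^2 + 3x + 12.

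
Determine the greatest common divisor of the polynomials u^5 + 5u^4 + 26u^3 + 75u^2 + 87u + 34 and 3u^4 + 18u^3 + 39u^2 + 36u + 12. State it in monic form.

Repeated division with remainder:
  u^5 + 5u^4 + 26u^3 + 75u^2 + 87u + 34 = ((1/3)u − 1/3)(3u^4 + 18u^3 + 39u^2 + 36u + 12) + (19u^3 + 76u^2 + 95u + 38)
  3u^4 + 18u^3 + 39u^2 + 36u + 12 = ((3/19)u + 6/19)(19u^3 + 76u^2 + 95u + 38) + (0)
Last nonzero remainder: 19u^3 + 76u^2 + 95u + 38. Dividing through by 19 gives the monic gcd u^3 + 4u^2 + 5u + 2.

u^3 + 4u^2 + 5u + 2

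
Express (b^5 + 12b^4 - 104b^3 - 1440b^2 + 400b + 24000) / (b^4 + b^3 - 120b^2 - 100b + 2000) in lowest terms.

(b^2 + 16b + 60)/(b + 5)

Euclidean algorithm in ℚ[b]:
  b^5 + 12b^4 - 104b^3 - 1440b^2 + 400b + 24000 = (b + 11)(b^4 + b^3 - 120b^2 - 100b + 2000) + (5b^3 - 20b^2 - 500b + 2000)
  b^4 + b^3 - 120b^2 - 100b + 2000 = ((1/5)b + 1)(5b^3 - 20b^2 - 500b + 2000) + (0)
Last nonzero remainder: 5b^3 - 20b^2 - 500b + 2000. Dividing through by 5 gives the monic gcd b^3 - 4b^2 - 100b + 400.
Cancel b^3 - 4b^2 - 100b + 400 from numerator and denominator to get the reduced form.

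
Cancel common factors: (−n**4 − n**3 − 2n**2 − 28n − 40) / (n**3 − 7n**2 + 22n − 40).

By polynomial division,
  −n**4 − n**3 − 2n**2 − 28n − 40 = (−n − 8)(n**3 − 7n**2 + 22n − 40) + (−36n**2 + 108n − 360)
  n**3 − 7n**2 + 22n − 40 = (−(1/36)n + 1/9)(−36n**2 + 108n − 360) + (0)
Last nonzero remainder: −36n**2 + 108n − 360. Dividing through by −36 gives the monic gcd n**2 − 3n + 10.
Cancel n**2 − 3n + 10 from numerator and denominator to get the reduced form.

(−n**2 − 4n − 4)/(n − 4)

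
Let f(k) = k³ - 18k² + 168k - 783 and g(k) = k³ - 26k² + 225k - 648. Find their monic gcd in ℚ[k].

k - 9

Repeated division with remainder:
  k³ - 18k² + 168k - 783 = (k³ - 26k² + 225k - 648) + (8k² - 57k - 135)
  k³ - 26k² + 225k - 648 = ((1/8)k - 151/64)(8k² - 57k - 135) + ((6873/64)k - 61857/64)
  8k² - 57k - 135 = ((512/6873)k + 320/2291)((6873/64)k - 61857/64) + (0)
Last nonzero remainder: (6873/64)k - 61857/64. Dividing through by 6873/64 gives the monic gcd k - 9.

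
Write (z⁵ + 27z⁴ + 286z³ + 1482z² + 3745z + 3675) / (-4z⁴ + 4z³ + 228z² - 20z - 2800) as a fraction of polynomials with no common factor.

(-z³ - 17z² - 91z - 147)/(4z² - 44z + 112)

Euclidean algorithm in ℚ[z]:
  z⁵ + 27z⁴ + 286z³ + 1482z² + 3745z + 3675 = (-(1/4)z - 7)(-4z⁴ + 4z³ + 228z² - 20z - 2800) + (371z³ + 3073z² + 2905z - 15925)
  -4z⁴ + 4z³ + 228z² - 20z - 2800 = (-(4/371)z + 1968/19663)(371z³ + 3073z² + 2905z - 15925) + (-(135520/2809)z² - (1355200/2809)z - 3388000/2809)
  371z³ + 3073z² + 2905z - 15925 = (-(148877/19360)z + 255619/19360)(-(135520/2809)z² - (1355200/2809)z - 3388000/2809) + (0)
Last nonzero remainder: -(135520/2809)z² - (1355200/2809)z - 3388000/2809. Dividing through by -135520/2809 gives the monic gcd z² + 10z + 25.
Cancel z² + 10z + 25 from numerator and denominator to get the reduced form.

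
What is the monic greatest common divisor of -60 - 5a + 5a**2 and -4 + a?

Euclidean algorithm in ℚ[a]:
  5a**2 - 5a - 60 = (5a + 15)(a - 4) + (0)
The last nonzero remainder a - 4 is already monic.

-4 + a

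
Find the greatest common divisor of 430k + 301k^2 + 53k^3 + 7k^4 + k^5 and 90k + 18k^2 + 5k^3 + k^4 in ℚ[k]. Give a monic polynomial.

5k + k^2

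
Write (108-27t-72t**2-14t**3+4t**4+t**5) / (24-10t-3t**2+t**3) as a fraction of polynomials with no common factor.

(-9+3t+5t**2+t**3)/(-2+t)

Repeated division with remainder:
  t**5+4t**4-14t**3-72t**2-27t+108 = (t**2+7t+17)(t**3-3t**2-10t+24) + (25t**2-25t-300)
  t**3-3t**2-10t+24 = ((1/25)t-2/25)(25t**2-25t-300) + (0)
Last nonzero remainder: 25t**2-25t-300. Dividing through by 25 gives the monic gcd t**2-t-12.
Cancel t**2-t-12 from numerator and denominator to get the reduced form.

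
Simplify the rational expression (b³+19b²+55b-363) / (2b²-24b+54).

Apply the Euclidean algorithm:
  b³+19b²+55b-363 = ((1/2)b+31/2)(2b²-24b+54) + (400b-1200)
  2b²-24b+54 = ((1/200)b-9/200)(400b-1200) + (0)
Last nonzero remainder: 400b-1200. Dividing through by 400 gives the monic gcd b-3.
Cancel b-3 from numerator and denominator to get the reduced form.

(b²+22b+121)/(2b-18)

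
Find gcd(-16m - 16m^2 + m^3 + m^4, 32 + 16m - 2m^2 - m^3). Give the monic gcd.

By polynomial division,
  m^4 + m^3 - 16m^2 - 16m = (-m + 1)(-m^3 - 2m^2 + 16m + 32) + (2m^2 - 32)
  -m^3 - 2m^2 + 16m + 32 = (-(1/2)m - 1)(2m^2 - 32) + (0)
Last nonzero remainder: 2m^2 - 32. Dividing through by 2 gives the monic gcd m^2 - 16.

-16 + m^2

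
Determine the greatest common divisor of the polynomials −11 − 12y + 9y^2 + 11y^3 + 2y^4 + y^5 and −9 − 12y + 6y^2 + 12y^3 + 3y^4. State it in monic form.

Apply the Euclidean algorithm:
  y^5 + 2y^4 + 11y^3 + 9y^2 − 12y − 11 = ((1/3)y − 2/3)(3y^4 + 12y^3 + 6y^2 − 12y − 9) + (17y^3 + 17y^2 − 17y − 17)
  3y^4 + 12y^3 + 6y^2 − 12y − 9 = ((3/17)y + 9/17)(17y^3 + 17y^2 − 17y − 17) + (0)
Last nonzero remainder: 17y^3 + 17y^2 − 17y − 17. Dividing through by 17 gives the monic gcd y^3 + y^2 − y − 1.

−1 − y + y^2 + y^3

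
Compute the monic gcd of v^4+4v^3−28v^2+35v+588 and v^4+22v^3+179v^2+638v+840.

v^2+11v+28

Repeated division with remainder:
  v^4+4v^3−28v^2+35v+588 = (v^4+22v^3+179v^2+638v+840) + (−18v^3−207v^2−603v−252)
  v^4+22v^3+179v^2+638v+840 = (−(1/18)v−7/12)(−18v^3−207v^2−603v−252) + ((99/4)v^2+(1089/4)v+693)
  −18v^3−207v^2−603v−252 = (−(8/11)v−4/11)((99/4)v^2+(1089/4)v+693) + (0)
Last nonzero remainder: (99/4)v^2+(1089/4)v+693. Dividing through by 99/4 gives the monic gcd v^2+11v+28.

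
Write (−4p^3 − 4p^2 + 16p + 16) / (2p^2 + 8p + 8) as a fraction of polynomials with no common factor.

(−2p^2 + 2p + 4)/(p + 2)

Euclidean algorithm in ℚ[p]:
  −4p^3 − 4p^2 + 16p + 16 = (−2p + 6)(2p^2 + 8p + 8) + (−16p − 32)
  2p^2 + 8p + 8 = (−(1/8)p − 1/4)(−16p − 32) + (0)
Last nonzero remainder: −16p − 32. Dividing through by −16 gives the monic gcd p + 2.
Cancel p + 2 from numerator and denominator to get the reduced form.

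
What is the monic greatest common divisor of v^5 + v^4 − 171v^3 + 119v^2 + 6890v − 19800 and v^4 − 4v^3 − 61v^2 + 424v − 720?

By polynomial division,
  v^5 + v^4 − 171v^3 + 119v^2 + 6890v − 19800 = (v + 5)(v^4 − 4v^3 − 61v^2 + 424v − 720) + (−90v^3 + 5490v − 16200)
  v^4 − 4v^3 − 61v^2 + 424v − 720 = (−(1/90)v + 2/45)(−90v^3 + 5490v − 16200) + (0)
Last nonzero remainder: −90v^3 + 5490v − 16200. Dividing through by −90 gives the monic gcd v^3 − 61v + 180.

v^3 − 61v + 180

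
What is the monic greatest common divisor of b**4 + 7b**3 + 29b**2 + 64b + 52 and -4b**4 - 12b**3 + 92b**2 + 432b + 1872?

Euclidean algorithm in ℚ[b]:
  b**4 + 7b**3 + 29b**2 + 64b + 52 = (-1/4)(-4b**4 - 12b**3 + 92b**2 + 432b + 1872) + (4b**3 + 52b**2 + 172b + 520)
  -4b**4 - 12b**3 + 92b**2 + 432b + 1872 = (-b + 10)(4b**3 + 52b**2 + 172b + 520) + (-256b**2 - 768b - 3328)
  4b**3 + 52b**2 + 172b + 520 = (-(1/64)b - 5/32)(-256b**2 - 768b - 3328) + (0)
Last nonzero remainder: -256b**2 - 768b - 3328. Dividing through by -256 gives the monic gcd b**2 + 3b + 13.

b**2 + 3b + 13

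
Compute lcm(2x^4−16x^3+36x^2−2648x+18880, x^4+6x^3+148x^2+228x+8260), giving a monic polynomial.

Repeated division with remainder:
  2x^4−16x^3+36x^2−2648x+18880 = (2)(x^4+6x^3+148x^2+228x+8260) + (−28x^3−260x^2−3104x+2360)
  x^4+6x^3+148x^2+228x+8260 = (−(1/28)x+23/196)(−28x^3−260x^2−3104x+2360) + ((3315/49)x^2+(33150/49)x+391170/49)
  −28x^3−260x^2−3104x+2360 = (−(1372/3315)x+196/663)((3315/49)x^2+(33150/49)x+391170/49) + (0)
Last nonzero remainder: (3315/49)x^2+(33150/49)x+391170/49. Dividing through by 3315/49 gives the monic gcd x^2+10x+118.
Then lcm(f, g) = f·g / gcd(f, g); expanding and making the result monic gives the answer.

x^6−12x^5+120x^4−1956x^3+15996x^2−130440x+660800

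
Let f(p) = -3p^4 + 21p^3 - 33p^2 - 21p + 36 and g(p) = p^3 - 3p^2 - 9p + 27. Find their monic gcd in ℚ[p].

By polynomial division,
  -3p^4 + 21p^3 - 33p^2 - 21p + 36 = (-3p + 12)(p^3 - 3p^2 - 9p + 27) + (-24p^2 + 168p - 288)
  p^3 - 3p^2 - 9p + 27 = (-(1/24)p - 1/6)(-24p^2 + 168p - 288) + (7p - 21)
  -24p^2 + 168p - 288 = (-(24/7)p + 96/7)(7p - 21) + (0)
Last nonzero remainder: 7p - 21. Dividing through by 7 gives the monic gcd p - 3.

p - 3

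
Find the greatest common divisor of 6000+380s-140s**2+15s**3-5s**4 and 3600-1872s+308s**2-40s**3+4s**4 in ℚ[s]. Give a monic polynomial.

Euclidean algorithm in ℚ[s]:
  -5s**4+15s**3-140s**2+380s+6000 = (-5/4)(4s**4-40s**3+308s**2-1872s+3600) + (-35s**3+245s**2-1960s+10500)
  4s**4-40s**3+308s**2-1872s+3600 = (-(4/35)s+12/35)(-35s**3+245s**2-1960s+10500) + (0)
Last nonzero remainder: -35s**3+245s**2-1960s+10500. Dividing through by -35 gives the monic gcd s**3-7s**2+56s-300.

-300+56s-7s**2+s**3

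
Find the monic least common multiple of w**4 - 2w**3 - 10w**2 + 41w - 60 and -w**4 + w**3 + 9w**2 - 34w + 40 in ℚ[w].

w**5 - 4w**4 - 6w**3 + 61w**2 - 142w + 120

Repeated division with remainder:
  w**4 - 2w**3 - 10w**2 + 41w - 60 = (-1)(-w**4 + w**3 + 9w**2 - 34w + 40) + (-w**3 - w**2 + 7w - 20)
  -w**4 + w**3 + 9w**2 - 34w + 40 = (w - 2)(-w**3 - w**2 + 7w - 20) + (0)
Last nonzero remainder: -w**3 - w**2 + 7w - 20. Dividing through by -1 gives the monic gcd w**3 + w**2 - 7w + 20.
Then lcm(f, g) = f·g / gcd(f, g); expanding and making the result monic gives the answer.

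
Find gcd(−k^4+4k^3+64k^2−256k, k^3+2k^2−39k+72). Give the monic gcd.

k+8

Apply the Euclidean algorithm:
  −k^4+4k^3+64k^2−256k = (−k+6)(k^3+2k^2−39k+72) + (13k^2+50k−432)
  k^3+2k^2−39k+72 = ((1/13)k−24/169)(13k^2+50k−432) + ((225/169)k+1800/169)
  13k^2+50k−432 = ((2197/225)k−1014/25)((225/169)k+1800/169) + (0)
Last nonzero remainder: (225/169)k+1800/169. Dividing through by 225/169 gives the monic gcd k+8.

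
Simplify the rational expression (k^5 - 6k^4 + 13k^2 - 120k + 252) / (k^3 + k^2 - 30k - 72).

Euclidean algorithm in ℚ[k]:
  k^5 - 6k^4 + 13k^2 - 120k + 252 = (k^2 - 7k + 37)(k^3 + k^2 - 30k - 72) + (-162k^2 + 486k + 2916)
  k^3 + k^2 - 30k - 72 = (-(1/162)k - 2/81)(-162k^2 + 486k + 2916) + (0)
Last nonzero remainder: -162k^2 + 486k + 2916. Dividing through by -162 gives the monic gcd k^2 - 3k - 18.
Cancel k^2 - 3k - 18 from numerator and denominator to get the reduced form.

(k^3 - 3k^2 + 9k - 14)/(k + 4)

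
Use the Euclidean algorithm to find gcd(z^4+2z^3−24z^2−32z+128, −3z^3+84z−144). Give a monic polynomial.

z^2−6z+8

Apply the Euclidean algorithm:
  z^4+2z^3−24z^2−32z+128 = (−(1/3)z−2/3)(−3z^3+84z−144) + (4z^2−24z+32)
  −3z^3+84z−144 = (−(3/4)z−9/2)(4z^2−24z+32) + (0)
Last nonzero remainder: 4z^2−24z+32. Dividing through by 4 gives the monic gcd z^2−6z+8.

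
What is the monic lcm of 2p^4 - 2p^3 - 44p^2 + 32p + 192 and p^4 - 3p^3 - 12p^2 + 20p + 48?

p^5 + p^4 - 24p^3 - 28p^2 + 128p + 192

By polynomial division,
  2p^4 - 2p^3 - 44p^2 + 32p + 192 = (2)(p^4 - 3p^3 - 12p^2 + 20p + 48) + (4p^3 - 20p^2 - 8p + 96)
  p^4 - 3p^3 - 12p^2 + 20p + 48 = ((1/4)p + 1/2)(4p^3 - 20p^2 - 8p + 96) + (0)
Last nonzero remainder: 4p^3 - 20p^2 - 8p + 96. Dividing through by 4 gives the monic gcd p^3 - 5p^2 - 2p + 24.
Then lcm(f, g) = f·g / gcd(f, g); expanding and making the result monic gives the answer.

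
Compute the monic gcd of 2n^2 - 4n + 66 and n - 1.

Apply the Euclidean algorithm:
  2n^2 - 4n + 66 = (2n - 2)(n - 1) + (64)
  n - 1 = ((1/64)n - 1/64)(64) + (0)
The last nonzero remainder is the constant 64, so the polynomials are coprime and gcd = 1.

1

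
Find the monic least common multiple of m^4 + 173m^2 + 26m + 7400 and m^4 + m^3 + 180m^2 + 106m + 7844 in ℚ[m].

By polynomial division,
  m^4 + 173m^2 + 26m + 7400 = (m^4 + m^3 + 180m^2 + 106m + 7844) + (-m^3 - 7m^2 - 80m - 444)
  m^4 + m^3 + 180m^2 + 106m + 7844 = (-m + 6)(-m^3 - 7m^2 - 80m - 444) + (142m^2 + 142m + 10508)
  -m^3 - 7m^2 - 80m - 444 = (-(1/142)m - 3/71)(142m^2 + 142m + 10508) + (0)
Last nonzero remainder: 142m^2 + 142m + 10508. Dividing through by 142 gives the monic gcd m^2 + m + 74.
Then lcm(f, g) = f·g / gcd(f, g); expanding and making the result monic gives the answer.

m^6 + 279m^4 + 26m^3 + 25738m^2 + 2756m + 784400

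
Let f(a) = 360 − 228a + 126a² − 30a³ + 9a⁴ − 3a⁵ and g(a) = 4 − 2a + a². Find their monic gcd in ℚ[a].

4 − 2a + a²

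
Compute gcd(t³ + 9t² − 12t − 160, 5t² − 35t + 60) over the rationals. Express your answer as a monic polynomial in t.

t − 4

Apply the Euclidean algorithm:
  t³ + 9t² − 12t − 160 = ((1/5)t + 16/5)(5t² − 35t + 60) + (88t − 352)
  5t² − 35t + 60 = ((5/88)t − 15/88)(88t − 352) + (0)
Last nonzero remainder: 88t − 352. Dividing through by 88 gives the monic gcd t − 4.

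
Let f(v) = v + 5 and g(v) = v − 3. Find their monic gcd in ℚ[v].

Euclidean algorithm in ℚ[v]:
  v + 5 = (v − 3) + (8)
  v − 3 = ((1/8)v − 3/8)(8) + (0)
The last nonzero remainder is the constant 8, so the polynomials are coprime and gcd = 1.

1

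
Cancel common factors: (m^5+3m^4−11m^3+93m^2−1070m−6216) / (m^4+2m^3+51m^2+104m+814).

Euclidean algorithm in ℚ[m]:
  m^5+3m^4−11m^3+93m^2−1070m−6216 = (m+1)(m^4+2m^3+51m^2+104m+814) + (−64m^3−62m^2−1988m−7030)
  m^4+2m^3+51m^2+104m+814 = (−(1/64)m−33/2048)(−64m^3−62m^2−1988m−7030) + ((19393/1024)m^2−(19393/512)m+717541/1024)
  −64m^3−62m^2−1988m−7030 = (−(65536/19393)m−194560/19393)((19393/1024)m^2−(19393/512)m+717541/1024) + (0)
Last nonzero remainder: (19393/1024)m^2−(19393/512)m+717541/1024. Dividing through by 19393/1024 gives the monic gcd m^2−2m+37.
Cancel m^2−2m+37 from numerator and denominator to get the reduced form.

(m^3+5m^2−38m−168)/(m^2+4m+22)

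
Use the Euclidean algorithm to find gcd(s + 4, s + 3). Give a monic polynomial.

Euclidean algorithm in ℚ[s]:
  s + 4 = (s + 3) + (1)
  s + 3 = (s + 3)(1) + (0)
The last nonzero remainder is the constant 1, so the polynomials are coprime and gcd = 1.

1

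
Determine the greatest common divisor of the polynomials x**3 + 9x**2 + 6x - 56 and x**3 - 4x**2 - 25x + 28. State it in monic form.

x + 4

Euclidean algorithm in ℚ[x]:
  x**3 + 9x**2 + 6x - 56 = (x**3 - 4x**2 - 25x + 28) + (13x**2 + 31x - 84)
  x**3 - 4x**2 - 25x + 28 = ((1/13)x - 83/169)(13x**2 + 31x - 84) + (-(560/169)x - 2240/169)
  13x**2 + 31x - 84 = (-(2197/560)x + 507/80)(-(560/169)x - 2240/169) + (0)
Last nonzero remainder: -(560/169)x - 2240/169. Dividing through by -560/169 gives the monic gcd x + 4.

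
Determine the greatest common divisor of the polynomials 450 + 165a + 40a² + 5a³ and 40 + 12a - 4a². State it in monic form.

Euclidean algorithm in ℚ[a]:
  5a³ + 40a² + 165a + 450 = (-(5/4)a - 55/4)(-4a² + 12a + 40) + (380a + 1000)
  -4a² + 12a + 40 = (-(1/95)a + 107/1805)(380a + 1000) + (-6960/361)
  380a + 1000 = (-(6859/348)a - 9025/174)(-6960/361) + (0)
The last nonzero remainder is the constant -6960/361, so the polynomials are coprime and gcd = 1.

1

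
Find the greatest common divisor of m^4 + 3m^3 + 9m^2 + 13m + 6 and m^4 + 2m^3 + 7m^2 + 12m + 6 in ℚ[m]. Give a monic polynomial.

m^2 + 2m + 1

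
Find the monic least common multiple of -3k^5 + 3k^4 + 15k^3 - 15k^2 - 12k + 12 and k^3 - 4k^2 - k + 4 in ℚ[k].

By polynomial division,
  -3k^5 + 3k^4 + 15k^3 - 15k^2 - 12k + 12 = (-3k^2 - 9k - 24)(k^3 - 4k^2 - k + 4) + (-108k^2 + 108)
  k^3 - 4k^2 - k + 4 = (-(1/108)k + 1/27)(-108k^2 + 108) + (0)
Last nonzero remainder: -108k^2 + 108. Dividing through by -108 gives the monic gcd k^2 - 1.
Then lcm(f, g) = f·g / gcd(f, g); expanding and making the result monic gives the answer.

k^6 - 5k^5 - k^4 + 25k^3 - 16k^2 - 20k + 16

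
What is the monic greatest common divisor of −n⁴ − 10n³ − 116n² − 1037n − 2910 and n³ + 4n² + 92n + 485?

n³ + 4n² + 92n + 485

Euclidean algorithm in ℚ[n]:
  −n⁴ − 10n³ − 116n² − 1037n − 2910 = (−n − 6)(n³ + 4n² + 92n + 485) + (0)
The last nonzero remainder n³ + 4n² + 92n + 485 is already monic.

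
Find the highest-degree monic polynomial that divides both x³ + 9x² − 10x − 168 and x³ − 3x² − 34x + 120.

x² + 2x − 24

Apply the Euclidean algorithm:
  x³ + 9x² − 10x − 168 = (x³ − 3x² − 34x + 120) + (12x² + 24x − 288)
  x³ − 3x² − 34x + 120 = ((1/12)x − 5/12)(12x² + 24x − 288) + (0)
Last nonzero remainder: 12x² + 24x − 288. Dividing through by 12 gives the monic gcd x² + 2x − 24.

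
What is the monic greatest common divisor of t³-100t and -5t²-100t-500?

t+10

Euclidean algorithm in ℚ[t]:
  t³-100t = (-(1/5)t+4)(-5t²-100t-500) + (200t+2000)
  -5t²-100t-500 = (-(1/40)t-1/4)(200t+2000) + (0)
Last nonzero remainder: 200t+2000. Dividing through by 200 gives the monic gcd t+10.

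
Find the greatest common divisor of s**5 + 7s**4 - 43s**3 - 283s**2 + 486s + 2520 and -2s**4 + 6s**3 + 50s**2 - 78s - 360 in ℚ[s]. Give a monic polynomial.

Apply the Euclidean algorithm:
  s**5 + 7s**4 - 43s**3 - 283s**2 + 486s + 2520 = (-(1/2)s - 5)(-2s**4 + 6s**3 + 50s**2 - 78s - 360) + (12s**3 - 72s**2 - 84s + 720)
  -2s**4 + 6s**3 + 50s**2 - 78s - 360 = (-(1/6)s - 1/2)(12s**3 - 72s**2 - 84s + 720) + (0)
Last nonzero remainder: 12s**3 - 72s**2 - 84s + 720. Dividing through by 12 gives the monic gcd s**3 - 6s**2 - 7s + 60.

s**3 - 6s**2 - 7s + 60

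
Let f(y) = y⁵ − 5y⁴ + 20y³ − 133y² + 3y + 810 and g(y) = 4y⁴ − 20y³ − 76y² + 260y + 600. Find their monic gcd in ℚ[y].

Repeated division with remainder:
  y⁵ − 5y⁴ + 20y³ − 133y² + 3y + 810 = ((1/4)y)(4y⁴ − 20y³ − 76y² + 260y + 600) + (39y³ − 198y² − 147y + 810)
  4y⁴ − 20y³ − 76y² + 260y + 600 = ((4/39)y + 4/507)(39y³ − 198y² − 147y + 810) + (−(10032/169)y² + (30096/169)y + 100320/169)
  39y³ − 198y² − 147y + 810 = (−(2197/3344)y + 4563/3344)(−(10032/169)y² + (30096/169)y + 100320/169) + (0)
Last nonzero remainder: −(10032/169)y² + (30096/169)y + 100320/169. Dividing through by −10032/169 gives the monic gcd y² − 3y − 10.

y² − 3y − 10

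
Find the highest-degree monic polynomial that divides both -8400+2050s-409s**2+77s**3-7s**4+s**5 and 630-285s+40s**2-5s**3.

42-5s+s**2

Euclidean algorithm in ℚ[s]:
  s**5-7s**4+77s**3-409s**2+2050s-8400 = (-(1/5)s**2-(1/5)s-28/5)(-5s**3+40s**2-285s+630) + (-116s**2+580s-4872)
  -5s**3+40s**2-285s+630 = ((5/116)s-15/116)(-116s**2+580s-4872) + (0)
Last nonzero remainder: -116s**2+580s-4872. Dividing through by -116 gives the monic gcd s**2-5s+42.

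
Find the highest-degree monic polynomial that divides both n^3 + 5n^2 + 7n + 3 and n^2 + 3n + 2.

n + 1

Repeated division with remainder:
  n^3 + 5n^2 + 7n + 3 = (n + 2)(n^2 + 3n + 2) + (-n - 1)
  n^2 + 3n + 2 = (-n - 2)(-n - 1) + (0)
Last nonzero remainder: -n - 1. Dividing through by -1 gives the monic gcd n + 1.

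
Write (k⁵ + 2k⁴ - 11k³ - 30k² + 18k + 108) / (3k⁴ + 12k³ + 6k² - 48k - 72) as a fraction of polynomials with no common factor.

(k² - 9)/(3k + 6)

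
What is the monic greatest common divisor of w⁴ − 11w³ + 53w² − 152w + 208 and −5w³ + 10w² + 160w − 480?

Apply the Euclidean algorithm:
  w⁴ − 11w³ + 53w² − 152w + 208 = (−(1/5)w + 9/5)(−5w³ + 10w² + 160w − 480) + (67w² − 536w + 1072)
  −5w³ + 10w² + 160w − 480 = (−(5/67)w − 30/67)(67w² − 536w + 1072) + (0)
Last nonzero remainder: 67w² − 536w + 1072. Dividing through by 67 gives the monic gcd w² − 8w + 16.

w² − 8w + 16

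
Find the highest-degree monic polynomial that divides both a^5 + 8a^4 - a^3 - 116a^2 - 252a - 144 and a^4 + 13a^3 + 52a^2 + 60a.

Euclidean algorithm in ℚ[a]:
  a^5 + 8a^4 - a^3 - 116a^2 - 252a - 144 = (a - 5)(a^4 + 13a^3 + 52a^2 + 60a) + (12a^3 + 84a^2 + 48a - 144)
  a^4 + 13a^3 + 52a^2 + 60a = ((1/12)a + 1/2)(12a^3 + 84a^2 + 48a - 144) + (6a^2 + 48a + 72)
  12a^3 + 84a^2 + 48a - 144 = (2a - 2)(6a^2 + 48a + 72) + (0)
Last nonzero remainder: 6a^2 + 48a + 72. Dividing through by 6 gives the monic gcd a^2 + 8a + 12.

a^2 + 8a + 12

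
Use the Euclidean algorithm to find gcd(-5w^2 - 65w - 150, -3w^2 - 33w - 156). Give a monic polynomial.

Apply the Euclidean algorithm:
  -5w^2 - 65w - 150 = (5/3)(-3w^2 - 33w - 156) + (-10w + 110)
  -3w^2 - 33w - 156 = ((3/10)w + 33/5)(-10w + 110) + (-882)
  -10w + 110 = ((5/441)w - 55/441)(-882) + (0)
The last nonzero remainder is the constant -882, so the polynomials are coprime and gcd = 1.

1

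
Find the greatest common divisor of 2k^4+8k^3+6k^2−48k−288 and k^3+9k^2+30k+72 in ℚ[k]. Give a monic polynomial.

k^2+3k+12

Repeated division with remainder:
  2k^4+8k^3+6k^2−48k−288 = (2k−10)(k^3+9k^2+30k+72) + (36k^2+108k+432)
  k^3+9k^2+30k+72 = ((1/36)k+1/6)(36k^2+108k+432) + (0)
Last nonzero remainder: 36k^2+108k+432. Dividing through by 36 gives the monic gcd k^2+3k+12.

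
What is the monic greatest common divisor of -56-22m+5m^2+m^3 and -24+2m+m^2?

Repeated division with remainder:
  m^3+5m^2-22m-56 = (m+3)(m^2+2m-24) + (-4m+16)
  m^2+2m-24 = (-(1/4)m-3/2)(-4m+16) + (0)
Last nonzero remainder: -4m+16. Dividing through by -4 gives the monic gcd m-4.

-4+m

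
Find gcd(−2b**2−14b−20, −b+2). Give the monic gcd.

1

Euclidean algorithm in ℚ[b]:
  −2b**2−14b−20 = (2b+18)(−b+2) + (−56)
  −b+2 = ((1/56)b−1/28)(−56) + (0)
The last nonzero remainder is the constant −56, so the polynomials are coprime and gcd = 1.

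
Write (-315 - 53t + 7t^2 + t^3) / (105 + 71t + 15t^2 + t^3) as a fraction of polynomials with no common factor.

Apply the Euclidean algorithm:
  t^3 + 7t^2 - 53t - 315 = (t^3 + 15t^2 + 71t + 105) + (-8t^2 - 124t - 420)
  t^3 + 15t^2 + 71t + 105 = (-(1/8)t + 1/16)(-8t^2 - 124t - 420) + ((105/4)t + 525/4)
  -8t^2 - 124t - 420 = (-(32/105)t - 16/5)((105/4)t + 525/4) + (0)
Last nonzero remainder: (105/4)t + 525/4. Dividing through by 105/4 gives the monic gcd t + 5.
Cancel t + 5 from numerator and denominator to get the reduced form.

(-63 + 2t + t^2)/(21 + 10t + t^2)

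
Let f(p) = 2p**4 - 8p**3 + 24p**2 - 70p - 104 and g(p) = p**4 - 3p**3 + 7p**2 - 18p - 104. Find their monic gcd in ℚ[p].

p**3 - 5p**2 + 17p - 52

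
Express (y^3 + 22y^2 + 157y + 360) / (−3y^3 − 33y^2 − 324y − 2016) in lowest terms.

(−y^2 − 14y − 45)/(3y^2 + 9y + 252)

Euclidean algorithm in ℚ[y]:
  y^3 + 22y^2 + 157y + 360 = (−1/3)(−3y^3 − 33y^2 − 324y − 2016) + (11y^2 + 49y − 312)
  −3y^3 − 33y^2 − 324y − 2016 = (−(3/11)y − 216/121)(11y^2 + 49y − 312) + (−(38916/121)y − 311328/121)
  11y^2 + 49y − 312 = (−(1331/38916)y + 1573/12972)(−(38916/121)y − 311328/121) + (0)
Last nonzero remainder: −(38916/121)y − 311328/121. Dividing through by −38916/121 gives the monic gcd y + 8.
Cancel y + 8 from numerator and denominator to get the reduced form.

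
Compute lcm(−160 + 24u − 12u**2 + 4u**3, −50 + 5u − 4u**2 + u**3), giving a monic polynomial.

By polynomial division,
  4u**3 − 12u**2 + 24u − 160 = (4)(u**3 − 4u**2 + 5u − 50) + (4u**2 + 4u + 40)
  u**3 − 4u**2 + 5u − 50 = ((1/4)u − 5/4)(4u**2 + 4u + 40) + (0)
Last nonzero remainder: 4u**2 + 4u + 40. Dividing through by 4 gives the monic gcd u**2 + u + 10.
Then lcm(f, g) = f·g / gcd(f, g); expanding and making the result monic gives the answer.

200 − 70u + 21u**2 − 8u**3 + u**4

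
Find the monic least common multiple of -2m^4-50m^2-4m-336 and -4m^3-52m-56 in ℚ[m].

Euclidean algorithm in ℚ[m]:
  -2m^4-50m^2-4m-336 = ((1/2)m)(-4m^3-52m-56) + (-24m^2+24m-336)
  -4m^3-52m-56 = ((1/6)m+1/6)(-24m^2+24m-336) + (0)
Last nonzero remainder: -24m^2+24m-336. Dividing through by -24 gives the monic gcd m^2-m+14.
Then lcm(f, g) = f·g / gcd(f, g); expanding and making the result monic gives the answer.

m^5+m^4+25m^3+27m^2+170m+168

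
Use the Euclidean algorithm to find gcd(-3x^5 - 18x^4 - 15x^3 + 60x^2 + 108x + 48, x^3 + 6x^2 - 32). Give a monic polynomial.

x^2 + 2x - 8

By polynomial division,
  -3x^5 - 18x^4 - 15x^3 + 60x^2 + 108x + 48 = (-3x^2 - 15)(x^3 + 6x^2 - 32) + (54x^2 + 108x - 432)
  x^3 + 6x^2 - 32 = ((1/54)x + 2/27)(54x^2 + 108x - 432) + (0)
Last nonzero remainder: 54x^2 + 108x - 432. Dividing through by 54 gives the monic gcd x^2 + 2x - 8.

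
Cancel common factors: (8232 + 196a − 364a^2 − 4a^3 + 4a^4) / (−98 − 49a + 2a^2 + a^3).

(−168 − 4a + 4a^2)/(2 + a)

Apply the Euclidean algorithm:
  4a^4 − 4a^3 − 364a^2 + 196a + 8232 = (4a − 12)(a^3 + 2a^2 − 49a − 98) + (−144a^2 + 7056)
  a^3 + 2a^2 − 49a − 98 = (−(1/144)a − 1/72)(−144a^2 + 7056) + (0)
Last nonzero remainder: −144a^2 + 7056. Dividing through by −144 gives the monic gcd a^2 − 49.
Cancel a^2 − 49 from numerator and denominator to get the reduced form.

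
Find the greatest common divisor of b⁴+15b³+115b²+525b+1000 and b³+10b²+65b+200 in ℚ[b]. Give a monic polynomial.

b³+10b²+65b+200

By polynomial division,
  b⁴+15b³+115b²+525b+1000 = (b+5)(b³+10b²+65b+200) + (0)
The last nonzero remainder b³+10b²+65b+200 is already monic.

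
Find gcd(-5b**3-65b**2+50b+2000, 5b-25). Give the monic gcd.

Repeated division with remainder:
  -5b**3-65b**2+50b+2000 = (-b**2-18b-80)(5b-25) + (0)
Last nonzero remainder: 5b-25. Dividing through by 5 gives the monic gcd b-5.

b-5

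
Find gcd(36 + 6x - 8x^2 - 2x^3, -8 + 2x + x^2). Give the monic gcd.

-2 + x

Apply the Euclidean algorithm:
  -2x^3 - 8x^2 + 6x + 36 = (-2x - 4)(x^2 + 2x - 8) + (-2x + 4)
  x^2 + 2x - 8 = (-(1/2)x - 2)(-2x + 4) + (0)
Last nonzero remainder: -2x + 4. Dividing through by -2 gives the monic gcd x - 2.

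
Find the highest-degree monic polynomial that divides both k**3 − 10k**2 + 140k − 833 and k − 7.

Repeated division with remainder:
  k**3 − 10k**2 + 140k − 833 = (k**2 − 3k + 119)(k − 7) + (0)
The last nonzero remainder k − 7 is already monic.

k − 7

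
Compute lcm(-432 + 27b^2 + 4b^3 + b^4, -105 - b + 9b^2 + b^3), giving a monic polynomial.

By polynomial division,
  b^4 + 4b^3 + 27b^2 - 432 = (b - 5)(b^3 + 9b^2 - b - 105) + (73b^2 + 100b - 957)
  b^3 + 9b^2 - b - 105 = ((1/73)b + 557/5329)(73b^2 + 100b - 957) + ((8832/5329)b - 26496/5329)
  73b^2 + 100b - 957 = ((389017/8832)b + 1699951/8832)((8832/5329)b - 26496/5329) + (0)
Last nonzero remainder: (8832/5329)b - 26496/5329. Dividing through by 8832/5329 gives the monic gcd b - 3.
Then lcm(f, g) = f·g / gcd(f, g); expanding and making the result monic gives the answer.

-15120 - 5184b + 513b^2 + 464b^3 + 110b^4 + 16b^5 + b^6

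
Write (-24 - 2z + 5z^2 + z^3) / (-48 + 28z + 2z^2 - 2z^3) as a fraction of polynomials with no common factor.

(-3 - z)/(-6 + 2z)

Apply the Euclidean algorithm:
  z^3 + 5z^2 - 2z - 24 = (-1/2)(-2z^3 + 2z^2 + 28z - 48) + (6z^2 + 12z - 48)
  -2z^3 + 2z^2 + 28z - 48 = (-(1/3)z + 1)(6z^2 + 12z - 48) + (0)
Last nonzero remainder: 6z^2 + 12z - 48. Dividing through by 6 gives the monic gcd z^2 + 2z - 8.
Cancel z^2 + 2z - 8 from numerator and denominator to get the reduced form.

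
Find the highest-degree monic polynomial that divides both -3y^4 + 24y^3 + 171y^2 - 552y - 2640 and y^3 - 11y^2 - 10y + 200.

By polynomial division,
  -3y^4 + 24y^3 + 171y^2 - 552y - 2640 = (-3y - 9)(y^3 - 11y^2 - 10y + 200) + (42y^2 - 42y - 840)
  y^3 - 11y^2 - 10y + 200 = ((1/42)y - 5/21)(42y^2 - 42y - 840) + (0)
Last nonzero remainder: 42y^2 - 42y - 840. Dividing through by 42 gives the monic gcd y^2 - y - 20.

y^2 - y - 20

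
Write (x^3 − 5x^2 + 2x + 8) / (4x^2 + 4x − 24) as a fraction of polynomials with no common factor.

(x^2 − 3x − 4)/(4x + 12)

By polynomial division,
  x^3 − 5x^2 + 2x + 8 = ((1/4)x − 3/2)(4x^2 + 4x − 24) + (14x − 28)
  4x^2 + 4x − 24 = ((2/7)x + 6/7)(14x − 28) + (0)
Last nonzero remainder: 14x − 28. Dividing through by 14 gives the monic gcd x − 2.
Cancel x − 2 from numerator and denominator to get the reduced form.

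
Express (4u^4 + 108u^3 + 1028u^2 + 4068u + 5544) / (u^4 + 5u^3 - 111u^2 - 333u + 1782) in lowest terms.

(4u^2 + 40u + 84)/(u^2 - 12u + 27)

Apply the Euclidean algorithm:
  4u^4 + 108u^3 + 1028u^2 + 4068u + 5544 = (4)(u^4 + 5u^3 - 111u^2 - 333u + 1782) + (88u^3 + 1472u^2 + 5400u - 1584)
  u^4 + 5u^3 - 111u^2 - 333u + 1782 = ((1/88)u - 129/968)(88u^3 + 1472u^2 + 5400u - 1584) + ((2880/121)u^2 + (48960/121)u + 17280/11)
  88u^3 + 1472u^2 + 5400u - 1584 = ((1331/360)u - 121/120)((2880/121)u^2 + (48960/121)u + 17280/11) + (0)
Last nonzero remainder: (2880/121)u^2 + (48960/121)u + 17280/11. Dividing through by 2880/121 gives the monic gcd u^2 + 17u + 66.
Cancel u^2 + 17u + 66 from numerator and denominator to get the reduced form.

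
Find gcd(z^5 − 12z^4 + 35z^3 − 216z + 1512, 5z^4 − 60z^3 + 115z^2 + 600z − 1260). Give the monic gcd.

By polynomial division,
  z^5 − 12z^4 + 35z^3 − 216z + 1512 = ((1/5)z)(5z^4 − 60z^3 + 115z^2 + 600z − 1260) + (12z^3 − 120z^2 + 36z + 1512)
  5z^4 − 60z^3 + 115z^2 + 600z − 1260 = ((5/12)z − 5/6)(12z^3 − 120z^2 + 36z + 1512) + (0)
Last nonzero remainder: 12z^3 − 120z^2 + 36z + 1512. Dividing through by 12 gives the monic gcd z^3 − 10z^2 + 3z + 126.

z^3 − 10z^2 + 3z + 126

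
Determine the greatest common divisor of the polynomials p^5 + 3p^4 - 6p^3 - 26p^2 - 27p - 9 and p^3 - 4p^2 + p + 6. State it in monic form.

Euclidean algorithm in ℚ[p]:
  p^5 + 3p^4 - 6p^3 - 26p^2 - 27p - 9 = (p^2 + 7p + 21)(p^3 - 4p^2 + p + 6) + (45p^2 - 90p - 135)
  p^3 - 4p^2 + p + 6 = ((1/45)p - 2/45)(45p^2 - 90p - 135) + (0)
Last nonzero remainder: 45p^2 - 90p - 135. Dividing through by 45 gives the monic gcd p^2 - 2p - 3.

p^2 - 2p - 3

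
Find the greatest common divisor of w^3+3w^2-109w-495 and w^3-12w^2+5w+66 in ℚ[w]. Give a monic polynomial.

Apply the Euclidean algorithm:
  w^3+3w^2-109w-495 = (w^3-12w^2+5w+66) + (15w^2-114w-561)
  w^3-12w^2+5w+66 = ((1/15)w-22/75)(15w^2-114w-561) + ((224/25)w-2464/25)
  15w^2-114w-561 = ((375/224)w+1275/224)((224/25)w-2464/25) + (0)
Last nonzero remainder: (224/25)w-2464/25. Dividing through by 224/25 gives the monic gcd w-11.

w-11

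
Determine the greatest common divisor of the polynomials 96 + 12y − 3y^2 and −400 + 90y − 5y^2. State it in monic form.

−8 + y

Repeated division with remainder:
  −3y^2 + 12y + 96 = (3/5)(−5y^2 + 90y − 400) + (−42y + 336)
  −5y^2 + 90y − 400 = ((5/42)y − 25/21)(−42y + 336) + (0)
Last nonzero remainder: −42y + 336. Dividing through by −42 gives the monic gcd y − 8.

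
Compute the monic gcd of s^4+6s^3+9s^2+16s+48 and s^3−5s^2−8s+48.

s+3

Euclidean algorithm in ℚ[s]:
  s^4+6s^3+9s^2+16s+48 = (s+11)(s^3−5s^2−8s+48) + (72s^2+56s−480)
  s^3−5s^2−8s+48 = ((1/72)s−13/162)(72s^2+56s−480) + ((256/81)s+256/27)
  72s^2+56s−480 = ((729/32)s−405/8)((256/81)s+256/27) + (0)
Last nonzero remainder: (256/81)s+256/27. Dividing through by 256/81 gives the monic gcd s+3.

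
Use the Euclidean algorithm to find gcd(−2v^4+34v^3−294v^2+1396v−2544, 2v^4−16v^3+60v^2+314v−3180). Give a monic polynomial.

By polynomial division,
  −2v^4+34v^3−294v^2+1396v−2544 = (−1)(2v^4−16v^3+60v^2+314v−3180) + (18v^3−234v^2+1710v−5724)
  2v^4−16v^3+60v^2+314v−3180 = ((1/9)v+5/9)(18v^3−234v^2+1710v−5724) + (0)
Last nonzero remainder: 18v^3−234v^2+1710v−5724. Dividing through by 18 gives the monic gcd v^3−13v^2+95v−318.

v^3−13v^2+95v−318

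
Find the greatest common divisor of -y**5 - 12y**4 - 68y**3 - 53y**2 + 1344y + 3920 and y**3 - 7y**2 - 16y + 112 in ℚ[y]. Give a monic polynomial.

By polynomial division,
  -y**5 - 12y**4 - 68y**3 - 53y**2 + 1344y + 3920 = (-y**2 - 19y - 217)(y**3 - 7y**2 - 16y + 112) + (-1764y**2 + 28224)
  y**3 - 7y**2 - 16y + 112 = (-(1/1764)y + 1/252)(-1764y**2 + 28224) + (0)
Last nonzero remainder: -1764y**2 + 28224. Dividing through by -1764 gives the monic gcd y**2 - 16.

y**2 - 16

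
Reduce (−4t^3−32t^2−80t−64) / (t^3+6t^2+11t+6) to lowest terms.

Apply the Euclidean algorithm:
  −4t^3−32t^2−80t−64 = (−4)(t^3+6t^2+11t+6) + (−8t^2−36t−40)
  t^3+6t^2+11t+6 = (−(1/8)t−3/16)(−8t^2−36t−40) + (−(3/4)t−3/2)
  −8t^2−36t−40 = ((32/3)t+80/3)(−(3/4)t−3/2) + (0)
Last nonzero remainder: −(3/4)t−3/2. Dividing through by −3/4 gives the monic gcd t+2.
Cancel t+2 from numerator and denominator to get the reduced form.

(−4t^2−24t−32)/(t^2+4t+3)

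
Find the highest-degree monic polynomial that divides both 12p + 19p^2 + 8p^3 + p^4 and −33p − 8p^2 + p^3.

Apply the Euclidean algorithm:
  p^4 + 8p^3 + 19p^2 + 12p = (p + 16)(p^3 − 8p^2 − 33p) + (180p^2 + 540p)
  p^3 − 8p^2 − 33p = ((1/180)p − 11/180)(180p^2 + 540p) + (0)
Last nonzero remainder: 180p^2 + 540p. Dividing through by 180 gives the monic gcd p^2 + 3p.

3p + p^2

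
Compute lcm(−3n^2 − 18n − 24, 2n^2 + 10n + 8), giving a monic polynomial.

n^3 + 7n^2 + 14n + 8

Euclidean algorithm in ℚ[n]:
  −3n^2 − 18n − 24 = (−3/2)(2n^2 + 10n + 8) + (−3n − 12)
  2n^2 + 10n + 8 = (−(2/3)n − 2/3)(−3n − 12) + (0)
Last nonzero remainder: −3n − 12. Dividing through by −3 gives the monic gcd n + 4.
Then lcm(f, g) = f·g / gcd(f, g); expanding and making the result monic gives the answer.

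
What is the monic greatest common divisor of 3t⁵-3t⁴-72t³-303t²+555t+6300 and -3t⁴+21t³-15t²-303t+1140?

Euclidean algorithm in ℚ[t]:
  3t⁵-3t⁴-72t³-303t²+555t+6300 = (-t-6)(-3t⁴+21t³-15t²-303t+1140) + (39t³-696t²-123t+13140)
  -3t⁴+21t³-15t²-303t+1140 = (-(1/13)t-141/169)(39t³-696t²-123t+13140) + (-(102270/169)t²+(102270/169)t+2045400/169)
  39t³-696t²-123t+13140 = (-(2197/34090)t+37011/34090)(-(102270/169)t²+(102270/169)t+2045400/169) + (0)
Last nonzero remainder: -(102270/169)t²+(102270/169)t+2045400/169. Dividing through by -102270/169 gives the monic gcd t²-t-20.

t²-t-20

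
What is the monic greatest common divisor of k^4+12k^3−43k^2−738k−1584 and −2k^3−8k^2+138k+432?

Repeated division with remainder:
  k^4+12k^3−43k^2−738k−1584 = (−(1/2)k−4)(−2k^3−8k^2+138k+432) + (−6k^2+30k+144)
  −2k^3−8k^2+138k+432 = ((1/3)k+3)(−6k^2+30k+144) + (0)
Last nonzero remainder: −6k^2+30k+144. Dividing through by −6 gives the monic gcd k^2−5k−24.

k^2−5k−24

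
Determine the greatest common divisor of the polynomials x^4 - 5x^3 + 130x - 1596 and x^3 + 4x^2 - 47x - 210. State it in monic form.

x^2 - x - 42

Repeated division with remainder:
  x^4 - 5x^3 + 130x - 1596 = (x - 9)(x^3 + 4x^2 - 47x - 210) + (83x^2 - 83x - 3486)
  x^3 + 4x^2 - 47x - 210 = ((1/83)x + 5/83)(83x^2 - 83x - 3486) + (0)
Last nonzero remainder: 83x^2 - 83x - 3486. Dividing through by 83 gives the monic gcd x^2 - x - 42.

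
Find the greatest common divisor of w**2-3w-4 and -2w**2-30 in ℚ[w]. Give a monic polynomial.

1

By polynomial division,
  w**2-3w-4 = (-1/2)(-2w**2-30) + (-3w-19)
  -2w**2-30 = ((2/3)w-38/9)(-3w-19) + (-992/9)
  -3w-19 = ((27/992)w+171/992)(-992/9) + (0)
The last nonzero remainder is the constant -992/9, so the polynomials are coprime and gcd = 1.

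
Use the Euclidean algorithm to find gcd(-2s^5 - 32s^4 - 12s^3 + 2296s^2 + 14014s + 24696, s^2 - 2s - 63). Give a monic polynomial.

Euclidean algorithm in ℚ[s]:
  -2s^5 - 32s^4 - 12s^3 + 2296s^2 + 14014s + 24696 = (-2s^3 - 36s^2 - 210s - 392)(s^2 - 2s - 63) + (0)
The last nonzero remainder s^2 - 2s - 63 is already monic.

s^2 - 2s - 63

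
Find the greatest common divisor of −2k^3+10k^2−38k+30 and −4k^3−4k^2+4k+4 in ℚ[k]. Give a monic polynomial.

Euclidean algorithm in ℚ[k]:
  −2k^3+10k^2−38k+30 = (1/2)(−4k^3−4k^2+4k+4) + (12k^2−40k+28)
  −4k^3−4k^2+4k+4 = (−(1/3)k−13/9)(12k^2−40k+28) + (−(400/9)k+400/9)
  12k^2−40k+28 = (−(27/100)k+63/100)(−(400/9)k+400/9) + (0)
Last nonzero remainder: −(400/9)k+400/9. Dividing through by −400/9 gives the monic gcd k−1.

k−1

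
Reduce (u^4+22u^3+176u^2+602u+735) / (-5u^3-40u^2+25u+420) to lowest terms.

(-u^3-15u^2-71u-105)/(5u^2+5u-60)

By polynomial division,
  u^4+22u^3+176u^2+602u+735 = (-(1/5)u-14/5)(-5u^3-40u^2+25u+420) + (69u^2+756u+1911)
  -5u^3-40u^2+25u+420 = (-(5/69)u+340/1587)(69u^2+756u+1911) + ((800/529)u+5600/529)
  69u^2+756u+1911 = ((36501/800)u+144417/800)((800/529)u+5600/529) + (0)
Last nonzero remainder: (800/529)u+5600/529. Dividing through by 800/529 gives the monic gcd u+7.
Cancel u+7 from numerator and denominator to get the reduced form.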